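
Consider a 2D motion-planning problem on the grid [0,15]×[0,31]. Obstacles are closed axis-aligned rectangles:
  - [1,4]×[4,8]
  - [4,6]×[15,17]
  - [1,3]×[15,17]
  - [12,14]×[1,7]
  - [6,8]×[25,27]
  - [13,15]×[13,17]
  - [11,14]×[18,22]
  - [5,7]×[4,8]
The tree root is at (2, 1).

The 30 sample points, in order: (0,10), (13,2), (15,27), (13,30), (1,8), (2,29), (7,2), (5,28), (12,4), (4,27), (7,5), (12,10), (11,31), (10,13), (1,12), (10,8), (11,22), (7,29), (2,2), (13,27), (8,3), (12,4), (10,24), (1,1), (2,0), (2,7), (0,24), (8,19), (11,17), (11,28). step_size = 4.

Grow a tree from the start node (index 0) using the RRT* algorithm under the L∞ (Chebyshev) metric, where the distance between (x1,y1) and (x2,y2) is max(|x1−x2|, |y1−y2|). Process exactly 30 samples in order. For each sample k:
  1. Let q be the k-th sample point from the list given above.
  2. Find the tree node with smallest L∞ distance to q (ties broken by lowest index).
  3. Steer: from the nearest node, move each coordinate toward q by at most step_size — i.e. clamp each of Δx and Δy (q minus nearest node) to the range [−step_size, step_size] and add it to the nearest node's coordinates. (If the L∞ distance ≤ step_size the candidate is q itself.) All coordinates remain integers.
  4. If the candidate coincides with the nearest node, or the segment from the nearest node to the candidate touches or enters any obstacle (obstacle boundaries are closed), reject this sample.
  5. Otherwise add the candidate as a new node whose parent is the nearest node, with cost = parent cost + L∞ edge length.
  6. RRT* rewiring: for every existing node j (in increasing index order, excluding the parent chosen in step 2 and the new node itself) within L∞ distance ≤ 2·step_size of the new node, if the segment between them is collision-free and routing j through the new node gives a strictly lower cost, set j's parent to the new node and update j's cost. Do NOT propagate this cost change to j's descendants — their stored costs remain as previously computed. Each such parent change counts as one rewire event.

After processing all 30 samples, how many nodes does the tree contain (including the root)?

Node count: 21

1. q=(0,10) nearest=0 d=9 new=(0,5) → add node 1 parent=0 cost=4
2. q=(13,2) nearest=0 d=11 new=(6,2) → add node 2 parent=0 cost=4
3. q=(15,27) nearest=1 d=22 new=(4,9) → blocked by [1,4]×[4,8], reject
4. q=(13,30) nearest=1 d=25 new=(4,9) → blocked by [1,4]×[4,8], reject
5. q=(1,8) nearest=1 d=3 new=(1,8) → blocked by [1,4]×[4,8], reject
6. q=(2,29) nearest=1 d=24 new=(2,9) → blocked by [1,4]×[4,8], reject
7. q=(7,2) nearest=2 d=1 new=(7,2) → add node 3 parent=2 cost=5
8. q=(5,28) nearest=1 d=23 new=(4,9) → blocked by [1,4]×[4,8], reject
9. q=(12,4) nearest=3 d=5 new=(11,4) → add node 4 parent=3 cost=9
10. q=(4,27) nearest=1 d=22 new=(4,9) → blocked by [1,4]×[4,8], reject
11. q=(7,5) nearest=2 d=3 new=(7,5) → blocked by [5,7]×[4,8], reject
12. q=(12,10) nearest=4 d=6 new=(12,8) → add node 5 parent=4 cost=13
13. q=(11,31) nearest=5 d=23 new=(11,12) → add node 6 parent=5 cost=17
14. q=(10,13) nearest=6 d=1 new=(10,13) → add node 7 parent=6 cost=18
15. q=(1,12) nearest=1 d=7 new=(1,9) → add node 8 parent=1 cost=8
16. q=(10,8) nearest=5 d=2 new=(10,8) → add node 9 parent=5 cost=15
17. q=(11,22) nearest=7 d=9 new=(11,17) → add node 10 parent=7 cost=22
18. q=(7,29) nearest=10 d=12 new=(7,21) → add node 11 parent=10 cost=26
19. q=(2,2) nearest=0 d=1 new=(2,2) → add node 12 parent=0 cost=1
20. q=(13,27) nearest=11 d=6 new=(11,25) → add node 13 parent=11 cost=30
21. q=(8,3) nearest=3 d=1 new=(8,3) → add node 14 parent=3 cost=6; rewire 5→14 (11<13); rewire 9→14 (11<15)
22. q=(12,4) nearest=4 d=1 new=(12,4) → blocked by [12,14]×[1,7], reject
23. q=(10,24) nearest=13 d=1 new=(10,24) → add node 15 parent=13 cost=31
24. q=(1,1) nearest=0 d=1 new=(1,1) → add node 16 parent=0 cost=1
25. q=(2,0) nearest=0 d=1 new=(2,0) → add node 17 parent=0 cost=1
26. q=(2,7) nearest=1 d=2 new=(2,7) → blocked by [1,4]×[4,8], reject
27. q=(0,24) nearest=11 d=7 new=(3,24) → add node 18 parent=11 cost=30
28. q=(8,19) nearest=11 d=2 new=(8,19) → add node 19 parent=11 cost=28
29. q=(11,17) nearest=10 d=0 → coincident, reject
30. q=(11,28) nearest=13 d=3 new=(11,28) → add node 20 parent=13 cost=33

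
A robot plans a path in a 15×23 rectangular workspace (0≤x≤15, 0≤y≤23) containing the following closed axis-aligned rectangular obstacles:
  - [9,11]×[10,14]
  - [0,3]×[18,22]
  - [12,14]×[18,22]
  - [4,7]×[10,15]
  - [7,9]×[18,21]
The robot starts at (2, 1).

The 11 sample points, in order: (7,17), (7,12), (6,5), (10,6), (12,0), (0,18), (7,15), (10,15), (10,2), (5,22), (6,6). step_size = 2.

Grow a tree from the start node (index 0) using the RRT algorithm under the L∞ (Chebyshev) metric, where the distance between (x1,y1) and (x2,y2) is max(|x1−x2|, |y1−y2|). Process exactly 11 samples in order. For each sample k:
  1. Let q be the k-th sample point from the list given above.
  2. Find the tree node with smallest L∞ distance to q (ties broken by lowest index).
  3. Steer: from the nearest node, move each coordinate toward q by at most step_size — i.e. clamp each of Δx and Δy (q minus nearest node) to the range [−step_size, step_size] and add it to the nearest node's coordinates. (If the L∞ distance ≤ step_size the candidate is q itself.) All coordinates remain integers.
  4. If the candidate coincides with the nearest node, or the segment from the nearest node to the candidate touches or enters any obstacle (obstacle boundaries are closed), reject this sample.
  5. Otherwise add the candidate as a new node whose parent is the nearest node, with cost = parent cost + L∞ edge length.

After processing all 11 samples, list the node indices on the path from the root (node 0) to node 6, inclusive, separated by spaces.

1. q=(7,17) nearest=0 d=16 new=(4,3) → add node 1 parent=0 cost=2
2. q=(7,12) nearest=1 d=9 new=(6,5) → add node 2 parent=1 cost=4
3. q=(6,5) nearest=2 d=0 → coincident, reject
4. q=(10,6) nearest=2 d=4 new=(8,6) → add node 3 parent=2 cost=6
5. q=(12,0) nearest=2 d=6 new=(8,3) → add node 4 parent=2 cost=6
6. q=(0,18) nearest=3 d=12 new=(6,8) → add node 5 parent=3 cost=8
7. q=(7,15) nearest=5 d=7 new=(7,10) → blocked by [4,7]×[10,15], reject
8. q=(10,15) nearest=5 d=7 new=(8,10) → add node 6 parent=5 cost=10
9. q=(10,2) nearest=4 d=2 new=(10,2) → add node 7 parent=4 cost=8
10. q=(5,22) nearest=6 d=12 new=(6,12) → blocked by [4,7]×[10,15], reject
11. q=(6,6) nearest=2 d=1 new=(6,6) → add node 8 parent=2 cost=5

Path: 0 1 2 3 5 6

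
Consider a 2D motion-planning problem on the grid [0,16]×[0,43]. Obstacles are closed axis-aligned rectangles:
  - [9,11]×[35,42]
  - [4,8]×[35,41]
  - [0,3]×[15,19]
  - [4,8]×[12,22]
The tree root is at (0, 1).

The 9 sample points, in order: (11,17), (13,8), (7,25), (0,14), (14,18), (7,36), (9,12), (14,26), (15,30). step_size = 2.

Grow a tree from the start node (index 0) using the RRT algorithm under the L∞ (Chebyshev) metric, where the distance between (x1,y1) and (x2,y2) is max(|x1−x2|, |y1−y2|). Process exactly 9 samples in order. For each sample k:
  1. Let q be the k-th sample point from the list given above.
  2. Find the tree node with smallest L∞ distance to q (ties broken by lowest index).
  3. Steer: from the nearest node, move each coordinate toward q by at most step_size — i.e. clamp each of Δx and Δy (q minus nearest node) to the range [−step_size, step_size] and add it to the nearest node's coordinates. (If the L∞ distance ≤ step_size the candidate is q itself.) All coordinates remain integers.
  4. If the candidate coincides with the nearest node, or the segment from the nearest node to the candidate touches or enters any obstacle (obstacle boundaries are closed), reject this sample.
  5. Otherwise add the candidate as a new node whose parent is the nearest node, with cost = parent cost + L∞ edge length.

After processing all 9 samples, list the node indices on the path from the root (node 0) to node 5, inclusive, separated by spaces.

1. q=(11,17) nearest=0 d=16 new=(2,3) → add node 1 parent=0 cost=2
2. q=(13,8) nearest=1 d=11 new=(4,5) → add node 2 parent=1 cost=4
3. q=(7,25) nearest=2 d=20 new=(6,7) → add node 3 parent=2 cost=6
4. q=(0,14) nearest=3 d=7 new=(4,9) → add node 4 parent=3 cost=8
5. q=(14,18) nearest=4 d=10 new=(6,11) → add node 5 parent=4 cost=10
6. q=(7,36) nearest=5 d=25 new=(7,13) → blocked by [4,8]×[12,22], reject
7. q=(9,12) nearest=5 d=3 new=(8,12) → blocked by [4,8]×[12,22], reject
8. q=(14,26) nearest=5 d=15 new=(8,13) → blocked by [4,8]×[12,22], reject
9. q=(15,30) nearest=5 d=19 new=(8,13) → blocked by [4,8]×[12,22], reject

Path: 0 1 2 3 4 5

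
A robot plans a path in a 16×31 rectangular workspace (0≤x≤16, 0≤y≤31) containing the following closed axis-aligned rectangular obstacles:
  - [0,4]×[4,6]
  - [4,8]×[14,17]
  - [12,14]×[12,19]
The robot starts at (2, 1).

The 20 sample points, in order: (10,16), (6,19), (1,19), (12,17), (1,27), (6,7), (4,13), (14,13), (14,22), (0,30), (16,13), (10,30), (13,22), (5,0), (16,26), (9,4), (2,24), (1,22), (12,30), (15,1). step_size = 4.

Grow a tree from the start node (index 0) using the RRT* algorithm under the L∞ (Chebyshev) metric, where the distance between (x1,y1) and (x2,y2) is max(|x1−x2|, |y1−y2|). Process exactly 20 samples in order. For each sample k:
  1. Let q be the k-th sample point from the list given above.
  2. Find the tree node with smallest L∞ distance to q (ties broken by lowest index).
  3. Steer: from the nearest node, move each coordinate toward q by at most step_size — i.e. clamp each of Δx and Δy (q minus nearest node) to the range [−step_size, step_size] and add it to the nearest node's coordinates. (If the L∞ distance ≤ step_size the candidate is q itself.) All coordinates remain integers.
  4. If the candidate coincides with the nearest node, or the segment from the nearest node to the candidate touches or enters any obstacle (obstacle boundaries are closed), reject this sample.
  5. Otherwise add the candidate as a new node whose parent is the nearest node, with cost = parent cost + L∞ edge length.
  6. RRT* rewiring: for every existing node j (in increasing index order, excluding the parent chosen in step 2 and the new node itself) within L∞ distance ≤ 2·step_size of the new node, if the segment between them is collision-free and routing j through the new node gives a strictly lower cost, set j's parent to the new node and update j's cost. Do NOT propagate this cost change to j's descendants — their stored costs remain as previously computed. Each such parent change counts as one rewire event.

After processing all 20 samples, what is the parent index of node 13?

Parent of node 13: 14

1. q=(10,16) nearest=0 d=15 new=(6,5) → add node 1 parent=0 cost=4
2. q=(6,19) nearest=1 d=14 new=(6,9) → add node 2 parent=1 cost=8
3. q=(1,19) nearest=2 d=10 new=(2,13) → add node 3 parent=2 cost=12
4. q=(12,17) nearest=2 d=8 new=(10,13) → add node 4 parent=2 cost=12
5. q=(1,27) nearest=3 d=14 new=(1,17) → add node 5 parent=3 cost=16
6. q=(6,7) nearest=1 d=2 new=(6,7) → add node 6 parent=1 cost=6
7. q=(4,13) nearest=3 d=2 new=(4,13) → add node 7 parent=3 cost=14
8. q=(14,13) nearest=4 d=4 new=(14,13) → blocked by [12,14]×[12,19], reject
9. q=(14,22) nearest=4 d=9 new=(14,17) → blocked by [12,14]×[12,19], reject
10. q=(0,30) nearest=5 d=13 new=(0,21) → add node 8 parent=5 cost=20
11. q=(16,13) nearest=4 d=6 new=(14,13) → blocked by [12,14]×[12,19], reject
12. q=(10,30) nearest=8 d=10 new=(4,25) → add node 9 parent=8 cost=24
13. q=(13,22) nearest=4 d=9 new=(13,17) → blocked by [12,14]×[12,19], reject
14. q=(5,0) nearest=0 d=3 new=(5,0) → add node 10 parent=0 cost=3
15. q=(16,26) nearest=9 d=12 new=(8,26) → add node 11 parent=9 cost=28
16. q=(9,4) nearest=1 d=3 new=(9,4) → add node 12 parent=1 cost=7
17. q=(2,24) nearest=9 d=2 new=(2,24) → add node 13 parent=9 cost=26
18. q=(1,22) nearest=8 d=1 new=(1,22) → add node 14 parent=8 cost=21; rewire 13→14 (23<26)
19. q=(12,30) nearest=11 d=4 new=(12,30) → add node 15 parent=11 cost=32
20. q=(15,1) nearest=12 d=6 new=(13,1) → add node 16 parent=12 cost=11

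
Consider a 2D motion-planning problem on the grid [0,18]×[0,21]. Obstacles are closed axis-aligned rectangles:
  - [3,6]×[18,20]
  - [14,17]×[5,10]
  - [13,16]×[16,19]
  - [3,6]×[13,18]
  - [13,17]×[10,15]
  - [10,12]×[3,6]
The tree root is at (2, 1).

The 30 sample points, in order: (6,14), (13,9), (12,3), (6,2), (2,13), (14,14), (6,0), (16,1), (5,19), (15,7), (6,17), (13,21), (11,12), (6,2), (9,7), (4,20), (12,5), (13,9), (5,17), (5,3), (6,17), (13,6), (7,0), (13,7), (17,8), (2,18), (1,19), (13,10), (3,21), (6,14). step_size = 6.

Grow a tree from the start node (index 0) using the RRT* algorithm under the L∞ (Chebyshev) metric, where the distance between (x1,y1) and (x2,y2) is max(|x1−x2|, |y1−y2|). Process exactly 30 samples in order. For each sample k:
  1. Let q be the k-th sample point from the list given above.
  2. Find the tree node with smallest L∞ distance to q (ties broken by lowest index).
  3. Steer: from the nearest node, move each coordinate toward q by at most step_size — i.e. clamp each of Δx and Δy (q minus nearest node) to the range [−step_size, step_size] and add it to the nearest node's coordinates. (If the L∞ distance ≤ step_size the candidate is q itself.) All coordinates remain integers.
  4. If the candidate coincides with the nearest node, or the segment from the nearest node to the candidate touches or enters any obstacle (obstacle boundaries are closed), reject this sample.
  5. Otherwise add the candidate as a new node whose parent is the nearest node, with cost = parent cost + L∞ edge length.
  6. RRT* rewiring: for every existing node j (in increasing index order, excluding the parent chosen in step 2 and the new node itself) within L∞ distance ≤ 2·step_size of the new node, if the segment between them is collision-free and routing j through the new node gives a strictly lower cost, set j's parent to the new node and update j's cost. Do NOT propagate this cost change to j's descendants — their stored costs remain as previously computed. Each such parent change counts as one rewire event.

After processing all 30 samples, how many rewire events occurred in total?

Rewire events: 1

1. q=(6,14) nearest=0 d=13 new=(6,7) → add node 1 parent=0 cost=6
2. q=(13,9) nearest=1 d=7 new=(12,9) → add node 2 parent=1 cost=12
3. q=(12,3) nearest=1 d=6 new=(12,3) → blocked by [10,12]×[3,6], reject
4. q=(6,2) nearest=0 d=4 new=(6,2) → add node 3 parent=0 cost=4; rewire 2→3 (11<12)
5. q=(2,13) nearest=1 d=6 new=(2,13) → add node 4 parent=1 cost=12
6. q=(14,14) nearest=2 d=5 new=(14,14) → blocked by [13,17]×[10,15], reject
7. q=(6,0) nearest=3 d=2 new=(6,0) → add node 5 parent=3 cost=6
8. q=(16,1) nearest=2 d=8 new=(16,3) → blocked by [14,17]×[5,10], reject
9. q=(5,19) nearest=4 d=6 new=(5,19) → blocked by [3,6]×[18,20], reject
10. q=(15,7) nearest=2 d=3 new=(15,7) → blocked by [14,17]×[5,10], reject
11. q=(6,17) nearest=4 d=4 new=(6,17) → blocked by [3,6]×[13,18], reject
12. q=(13,21) nearest=4 d=11 new=(8,19) → blocked by [3,6]×[13,18], reject
13. q=(11,12) nearest=2 d=3 new=(11,12) → add node 6 parent=2 cost=14
14. q=(6,2) nearest=3 d=0 → coincident, reject
15. q=(9,7) nearest=1 d=3 new=(9,7) → add node 7 parent=1 cost=9
16. q=(4,20) nearest=4 d=7 new=(4,19) → blocked by [3,6]×[18,20], reject
17. q=(12,5) nearest=7 d=3 new=(12,5) → blocked by [10,12]×[3,6], reject
18. q=(13,9) nearest=2 d=1 new=(13,9) → add node 8 parent=2 cost=12
19. q=(5,17) nearest=4 d=4 new=(5,17) → blocked by [3,6]×[13,18], reject
20. q=(5,3) nearest=3 d=1 new=(5,3) → add node 9 parent=3 cost=5
21. q=(6,17) nearest=4 d=4 new=(6,17) → blocked by [3,6]×[13,18], reject
22. q=(13,6) nearest=2 d=3 new=(13,6) → add node 10 parent=2 cost=14
23. q=(7,0) nearest=5 d=1 new=(7,0) → add node 11 parent=5 cost=7
24. q=(13,7) nearest=10 d=1 new=(13,7) → add node 12 parent=10 cost=15
25. q=(17,8) nearest=8 d=4 new=(17,8) → blocked by [14,17]×[5,10], reject
26. q=(2,18) nearest=4 d=5 new=(2,18) → add node 13 parent=4 cost=17
27. q=(1,19) nearest=13 d=1 new=(1,19) → add node 14 parent=13 cost=18
28. q=(13,10) nearest=2 d=1 new=(13,10) → blocked by [13,17]×[10,15], reject
29. q=(3,21) nearest=14 d=2 new=(3,21) → add node 15 parent=14 cost=20
30. q=(6,14) nearest=4 d=4 new=(6,14) → blocked by [3,6]×[13,18], reject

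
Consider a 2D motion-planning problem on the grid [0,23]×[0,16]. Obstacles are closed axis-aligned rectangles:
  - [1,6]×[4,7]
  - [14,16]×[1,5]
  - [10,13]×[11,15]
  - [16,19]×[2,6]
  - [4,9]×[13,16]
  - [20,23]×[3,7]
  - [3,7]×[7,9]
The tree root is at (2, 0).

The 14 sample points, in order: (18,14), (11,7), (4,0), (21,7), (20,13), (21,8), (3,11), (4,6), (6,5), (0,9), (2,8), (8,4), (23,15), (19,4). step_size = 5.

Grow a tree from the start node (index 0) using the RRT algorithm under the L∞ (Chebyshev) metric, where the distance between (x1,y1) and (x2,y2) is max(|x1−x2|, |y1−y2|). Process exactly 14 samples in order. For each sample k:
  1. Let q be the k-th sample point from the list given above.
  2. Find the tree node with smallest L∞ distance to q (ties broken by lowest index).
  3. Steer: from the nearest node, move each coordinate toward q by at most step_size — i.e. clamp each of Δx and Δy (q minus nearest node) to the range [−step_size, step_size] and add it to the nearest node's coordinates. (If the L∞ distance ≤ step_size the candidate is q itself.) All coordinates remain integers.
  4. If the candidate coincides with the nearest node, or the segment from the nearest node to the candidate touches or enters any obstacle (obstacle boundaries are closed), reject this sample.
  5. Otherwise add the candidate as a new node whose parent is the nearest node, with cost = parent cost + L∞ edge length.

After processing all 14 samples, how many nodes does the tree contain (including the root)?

1. q=(18,14) nearest=0 d=16 new=(7,5) → blocked by [1,6]×[4,7], reject
2. q=(11,7) nearest=0 d=9 new=(7,5) → blocked by [1,6]×[4,7], reject
3. q=(4,0) nearest=0 d=2 new=(4,0) → add node 1 parent=0 cost=2
4. q=(21,7) nearest=1 d=17 new=(9,5) → add node 2 parent=1 cost=7
5. q=(20,13) nearest=2 d=11 new=(14,10) → add node 3 parent=2 cost=12
6. q=(21,8) nearest=3 d=7 new=(19,8) → add node 4 parent=3 cost=17
7. q=(3,11) nearest=2 d=6 new=(4,10) → blocked by [3,7]×[7,9], reject
8. q=(4,6) nearest=2 d=5 new=(4,6) → blocked by [1,6]×[4,7], reject
9. q=(6,5) nearest=2 d=3 new=(6,5) → blocked by [1,6]×[4,7], reject
10. q=(0,9) nearest=0 d=9 new=(0,5) → add node 5 parent=0 cost=5
11. q=(2,8) nearest=5 d=3 new=(2,8) → blocked by [1,6]×[4,7], reject
12. q=(8,4) nearest=2 d=1 new=(8,4) → add node 6 parent=2 cost=8
13. q=(23,15) nearest=4 d=7 new=(23,13) → add node 7 parent=4 cost=22
14. q=(19,4) nearest=4 d=4 new=(19,4) → blocked by [16,19]×[2,6], reject

Node count: 8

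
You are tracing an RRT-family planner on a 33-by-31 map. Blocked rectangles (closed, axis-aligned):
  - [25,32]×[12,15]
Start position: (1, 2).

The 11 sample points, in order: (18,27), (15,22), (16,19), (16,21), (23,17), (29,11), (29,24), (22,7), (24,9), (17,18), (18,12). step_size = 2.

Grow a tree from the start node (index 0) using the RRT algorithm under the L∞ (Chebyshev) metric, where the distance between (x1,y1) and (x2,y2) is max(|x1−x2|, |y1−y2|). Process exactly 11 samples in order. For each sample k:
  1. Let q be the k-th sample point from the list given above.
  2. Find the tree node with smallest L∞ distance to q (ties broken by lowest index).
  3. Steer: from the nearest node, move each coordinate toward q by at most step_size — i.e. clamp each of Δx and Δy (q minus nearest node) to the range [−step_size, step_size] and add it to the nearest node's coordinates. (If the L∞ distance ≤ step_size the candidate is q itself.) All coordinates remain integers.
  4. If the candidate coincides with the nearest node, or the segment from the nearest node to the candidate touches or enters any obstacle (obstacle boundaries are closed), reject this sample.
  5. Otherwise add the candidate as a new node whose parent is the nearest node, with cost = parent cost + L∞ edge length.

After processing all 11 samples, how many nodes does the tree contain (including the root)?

1. q=(18,27) nearest=0 d=25 new=(3,4) → add node 1 parent=0 cost=2
2. q=(15,22) nearest=1 d=18 new=(5,6) → add node 2 parent=1 cost=4
3. q=(16,19) nearest=2 d=13 new=(7,8) → add node 3 parent=2 cost=6
4. q=(16,21) nearest=3 d=13 new=(9,10) → add node 4 parent=3 cost=8
5. q=(23,17) nearest=4 d=14 new=(11,12) → add node 5 parent=4 cost=10
6. q=(29,11) nearest=5 d=18 new=(13,11) → add node 6 parent=5 cost=12
7. q=(29,24) nearest=6 d=16 new=(15,13) → add node 7 parent=6 cost=14
8. q=(22,7) nearest=7 d=7 new=(17,11) → add node 8 parent=7 cost=16
9. q=(24,9) nearest=8 d=7 new=(19,9) → add node 9 parent=8 cost=18
10. q=(17,18) nearest=7 d=5 new=(17,15) → add node 10 parent=7 cost=16
11. q=(18,12) nearest=8 d=1 new=(18,12) → add node 11 parent=8 cost=17

Node count: 12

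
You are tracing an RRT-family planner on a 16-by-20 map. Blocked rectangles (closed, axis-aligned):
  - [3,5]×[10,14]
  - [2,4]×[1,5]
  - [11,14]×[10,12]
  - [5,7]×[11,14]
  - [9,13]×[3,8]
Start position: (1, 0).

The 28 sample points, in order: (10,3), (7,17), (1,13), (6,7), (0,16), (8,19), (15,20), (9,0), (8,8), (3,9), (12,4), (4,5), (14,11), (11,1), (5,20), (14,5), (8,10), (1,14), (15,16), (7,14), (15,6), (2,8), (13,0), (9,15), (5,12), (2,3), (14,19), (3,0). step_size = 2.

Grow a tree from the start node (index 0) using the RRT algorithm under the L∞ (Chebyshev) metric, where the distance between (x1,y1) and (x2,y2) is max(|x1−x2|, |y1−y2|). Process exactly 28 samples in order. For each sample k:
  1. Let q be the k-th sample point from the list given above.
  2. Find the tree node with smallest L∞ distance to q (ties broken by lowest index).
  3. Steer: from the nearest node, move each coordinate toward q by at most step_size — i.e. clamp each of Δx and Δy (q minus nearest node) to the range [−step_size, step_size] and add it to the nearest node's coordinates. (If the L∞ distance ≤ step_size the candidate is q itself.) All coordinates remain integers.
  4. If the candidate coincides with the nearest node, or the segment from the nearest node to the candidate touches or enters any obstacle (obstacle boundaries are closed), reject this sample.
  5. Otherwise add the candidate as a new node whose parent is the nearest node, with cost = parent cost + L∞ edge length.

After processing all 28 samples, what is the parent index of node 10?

Parent of node 10: 8

1. q=(10,3) nearest=0 d=9 new=(3,2) → blocked by [2,4]×[1,5], reject
2. q=(7,17) nearest=0 d=17 new=(3,2) → blocked by [2,4]×[1,5], reject
3. q=(1,13) nearest=0 d=13 new=(1,2) → add node 1 parent=0 cost=2
4. q=(6,7) nearest=1 d=5 new=(3,4) → blocked by [2,4]×[1,5], reject
5. q=(0,16) nearest=1 d=14 new=(0,4) → add node 2 parent=1 cost=4
6. q=(8,19) nearest=2 d=15 new=(2,6) → add node 3 parent=2 cost=6
7. q=(15,20) nearest=3 d=14 new=(4,8) → add node 4 parent=3 cost=8
8. q=(9,0) nearest=3 d=7 new=(4,4) → blocked by [2,4]×[1,5], reject
9. q=(8,8) nearest=4 d=4 new=(6,8) → add node 5 parent=4 cost=10
10. q=(3,9) nearest=4 d=1 new=(3,9) → add node 6 parent=4 cost=9
11. q=(12,4) nearest=5 d=6 new=(8,6) → add node 7 parent=5 cost=12
12. q=(4,5) nearest=3 d=2 new=(4,5) → blocked by [2,4]×[1,5], reject
13. q=(14,11) nearest=7 d=6 new=(10,8) → blocked by [9,13]×[3,8], reject
14. q=(11,1) nearest=7 d=5 new=(10,4) → blocked by [9,13]×[3,8], reject
15. q=(5,20) nearest=6 d=11 new=(5,11) → blocked by [3,5]×[10,14], reject
16. q=(14,5) nearest=7 d=6 new=(10,5) → blocked by [9,13]×[3,8], reject
17. q=(8,10) nearest=5 d=2 new=(8,10) → add node 8 parent=5 cost=12
18. q=(1,14) nearest=6 d=5 new=(1,11) → add node 9 parent=6 cost=11
19. q=(15,16) nearest=8 d=7 new=(10,12) → add node 10 parent=8 cost=14
20. q=(7,14) nearest=10 d=3 new=(8,14) → add node 11 parent=10 cost=16
21. q=(15,6) nearest=10 d=6 new=(12,10) → blocked by [11,14]×[10,12], reject
22. q=(2,8) nearest=6 d=1 new=(2,8) → add node 12 parent=6 cost=10
23. q=(13,0) nearest=7 d=6 new=(10,4) → blocked by [9,13]×[3,8], reject
24. q=(9,15) nearest=11 d=1 new=(9,15) → add node 13 parent=11 cost=17
25. q=(5,12) nearest=6 d=3 new=(5,11) → blocked by [3,5]×[10,14], reject
26. q=(2,3) nearest=1 d=1 new=(2,3) → blocked by [2,4]×[1,5], reject
27. q=(14,19) nearest=13 d=5 new=(11,17) → add node 14 parent=13 cost=19
28. q=(3,0) nearest=0 d=2 new=(3,0) → add node 15 parent=0 cost=2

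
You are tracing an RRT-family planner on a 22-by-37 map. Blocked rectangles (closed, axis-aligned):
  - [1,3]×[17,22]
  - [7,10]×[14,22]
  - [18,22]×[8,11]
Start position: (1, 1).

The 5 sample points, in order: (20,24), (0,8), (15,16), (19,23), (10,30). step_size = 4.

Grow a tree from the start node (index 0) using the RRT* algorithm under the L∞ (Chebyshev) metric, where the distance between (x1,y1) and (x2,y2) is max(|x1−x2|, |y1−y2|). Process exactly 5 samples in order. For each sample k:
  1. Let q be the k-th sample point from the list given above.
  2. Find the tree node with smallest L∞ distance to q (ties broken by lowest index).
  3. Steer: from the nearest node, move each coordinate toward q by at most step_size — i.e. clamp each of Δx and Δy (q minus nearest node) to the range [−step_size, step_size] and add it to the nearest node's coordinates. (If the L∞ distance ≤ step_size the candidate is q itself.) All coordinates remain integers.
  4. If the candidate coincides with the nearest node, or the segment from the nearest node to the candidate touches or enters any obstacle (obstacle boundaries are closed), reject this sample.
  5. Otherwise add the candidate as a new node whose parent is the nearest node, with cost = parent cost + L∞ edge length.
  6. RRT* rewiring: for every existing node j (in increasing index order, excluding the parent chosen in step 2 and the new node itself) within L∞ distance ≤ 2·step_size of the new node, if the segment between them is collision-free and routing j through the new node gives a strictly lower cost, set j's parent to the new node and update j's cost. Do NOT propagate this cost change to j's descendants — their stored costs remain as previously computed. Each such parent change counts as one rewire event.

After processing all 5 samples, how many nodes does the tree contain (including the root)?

Node count: 5

1. q=(20,24) nearest=0 d=23 new=(5,5) → add node 1 parent=0 cost=4
2. q=(0,8) nearest=1 d=5 new=(1,8) → add node 2 parent=1 cost=8
3. q=(15,16) nearest=1 d=11 new=(9,9) → add node 3 parent=1 cost=8
4. q=(19,23) nearest=3 d=14 new=(13,13) → add node 4 parent=3 cost=12
5. q=(10,30) nearest=4 d=17 new=(10,17) → blocked by [7,10]×[14,22], reject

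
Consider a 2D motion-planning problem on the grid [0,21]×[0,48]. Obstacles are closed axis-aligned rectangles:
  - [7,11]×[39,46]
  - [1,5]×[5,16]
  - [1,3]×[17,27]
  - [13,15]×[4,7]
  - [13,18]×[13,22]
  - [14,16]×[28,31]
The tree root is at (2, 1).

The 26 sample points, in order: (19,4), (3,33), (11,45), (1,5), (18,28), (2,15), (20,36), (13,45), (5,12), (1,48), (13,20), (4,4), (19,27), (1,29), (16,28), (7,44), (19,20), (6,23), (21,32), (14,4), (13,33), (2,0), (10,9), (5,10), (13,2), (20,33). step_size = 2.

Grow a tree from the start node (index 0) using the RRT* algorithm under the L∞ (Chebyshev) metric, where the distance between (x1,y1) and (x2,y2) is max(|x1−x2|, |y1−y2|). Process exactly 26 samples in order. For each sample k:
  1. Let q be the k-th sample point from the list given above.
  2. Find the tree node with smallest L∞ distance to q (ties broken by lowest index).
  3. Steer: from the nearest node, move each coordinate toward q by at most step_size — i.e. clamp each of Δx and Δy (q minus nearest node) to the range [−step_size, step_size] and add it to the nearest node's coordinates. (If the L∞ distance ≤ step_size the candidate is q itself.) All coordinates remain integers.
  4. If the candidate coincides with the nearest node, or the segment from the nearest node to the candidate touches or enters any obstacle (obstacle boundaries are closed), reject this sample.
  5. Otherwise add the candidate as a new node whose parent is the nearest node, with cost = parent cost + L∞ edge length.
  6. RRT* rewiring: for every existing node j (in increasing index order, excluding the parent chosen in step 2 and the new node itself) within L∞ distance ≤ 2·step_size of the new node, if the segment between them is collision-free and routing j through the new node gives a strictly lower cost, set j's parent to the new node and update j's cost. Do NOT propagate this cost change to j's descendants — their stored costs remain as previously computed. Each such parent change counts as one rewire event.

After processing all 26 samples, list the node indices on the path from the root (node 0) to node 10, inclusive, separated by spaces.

1. q=(19,4) nearest=0 d=17 new=(4,3) → add node 1 parent=0 cost=2
2. q=(3,33) nearest=1 d=30 new=(3,5) → blocked by [1,5]×[5,16], reject
3. q=(11,45) nearest=1 d=42 new=(6,5) → add node 2 parent=1 cost=4
4. q=(1,5) nearest=1 d=3 new=(2,5) → blocked by [1,5]×[5,16], reject
5. q=(18,28) nearest=2 d=23 new=(8,7) → add node 3 parent=2 cost=6
6. q=(2,15) nearest=3 d=8 new=(6,9) → add node 4 parent=3 cost=8
7. q=(20,36) nearest=4 d=27 new=(8,11) → add node 5 parent=4 cost=10
8. q=(13,45) nearest=5 d=34 new=(10,13) → add node 6 parent=5 cost=12
9. q=(5,12) nearest=4 d=3 new=(5,11) → blocked by [1,5]×[5,16], reject
10. q=(1,48) nearest=6 d=35 new=(8,15) → add node 7 parent=6 cost=14
11. q=(13,20) nearest=7 d=5 new=(10,17) → add node 8 parent=7 cost=16
12. q=(4,4) nearest=1 d=1 new=(4,4) → add node 9 parent=1 cost=3
13. q=(19,27) nearest=8 d=10 new=(12,19) → add node 10 parent=8 cost=18
14. q=(1,29) nearest=10 d=11 new=(10,21) → add node 11 parent=10 cost=20
15. q=(16,28) nearest=11 d=7 new=(12,23) → add node 12 parent=11 cost=22
16. q=(7,44) nearest=12 d=21 new=(10,25) → add node 13 parent=12 cost=24
17. q=(19,20) nearest=10 d=7 new=(14,20) → blocked by [13,18]×[13,22], reject
18. q=(6,23) nearest=11 d=4 new=(8,23) → add node 14 parent=11 cost=22
19. q=(21,32) nearest=12 d=9 new=(14,25) → add node 15 parent=12 cost=24
20. q=(14,4) nearest=3 d=6 new=(10,5) → add node 16 parent=3 cost=8
21. q=(13,33) nearest=13 d=8 new=(12,27) → add node 17 parent=13 cost=26
22. q=(2,0) nearest=0 d=1 new=(2,0) → add node 18 parent=0 cost=1
23. q=(10,9) nearest=3 d=2 new=(10,9) → add node 19 parent=3 cost=8
24. q=(5,10) nearest=4 d=1 new=(5,10) → blocked by [1,5]×[5,16], reject
25. q=(13,2) nearest=16 d=3 new=(12,3) → add node 20 parent=16 cost=10
26. q=(20,33) nearest=15 d=8 new=(16,27) → add node 21 parent=15 cost=26

Path: 0 1 2 3 4 5 6 7 8 10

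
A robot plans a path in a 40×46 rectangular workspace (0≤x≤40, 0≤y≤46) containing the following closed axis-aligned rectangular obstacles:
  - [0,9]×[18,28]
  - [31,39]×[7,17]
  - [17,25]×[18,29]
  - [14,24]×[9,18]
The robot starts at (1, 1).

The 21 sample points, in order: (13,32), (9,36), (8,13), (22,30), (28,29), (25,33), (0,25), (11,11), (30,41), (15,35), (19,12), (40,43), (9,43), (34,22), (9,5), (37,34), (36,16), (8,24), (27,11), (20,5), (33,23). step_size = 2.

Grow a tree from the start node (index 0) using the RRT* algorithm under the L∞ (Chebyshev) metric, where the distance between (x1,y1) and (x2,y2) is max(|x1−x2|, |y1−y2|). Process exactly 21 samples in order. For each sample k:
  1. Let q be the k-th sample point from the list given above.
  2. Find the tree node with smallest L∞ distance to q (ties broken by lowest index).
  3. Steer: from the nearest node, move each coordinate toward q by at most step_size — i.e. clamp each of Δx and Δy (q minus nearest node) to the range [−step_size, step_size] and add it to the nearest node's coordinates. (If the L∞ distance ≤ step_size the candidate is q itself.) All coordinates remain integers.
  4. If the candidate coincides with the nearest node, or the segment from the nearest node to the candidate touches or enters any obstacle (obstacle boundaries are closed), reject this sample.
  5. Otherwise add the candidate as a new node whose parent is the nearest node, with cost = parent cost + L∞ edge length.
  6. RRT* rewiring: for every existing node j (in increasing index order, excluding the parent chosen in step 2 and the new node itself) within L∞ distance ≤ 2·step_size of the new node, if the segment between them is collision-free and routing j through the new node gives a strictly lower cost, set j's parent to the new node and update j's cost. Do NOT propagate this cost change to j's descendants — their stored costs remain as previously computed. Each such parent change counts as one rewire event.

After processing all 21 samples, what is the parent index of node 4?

Parent of node 4: 3

1. q=(13,32) nearest=0 d=31 new=(3,3) → add node 1 parent=0 cost=2
2. q=(9,36) nearest=1 d=33 new=(5,5) → add node 2 parent=1 cost=4
3. q=(8,13) nearest=2 d=8 new=(7,7) → add node 3 parent=2 cost=6
4. q=(22,30) nearest=3 d=23 new=(9,9) → add node 4 parent=3 cost=8
5. q=(28,29) nearest=4 d=20 new=(11,11) → add node 5 parent=4 cost=10
6. q=(25,33) nearest=5 d=22 new=(13,13) → add node 6 parent=5 cost=12
7. q=(0,25) nearest=6 d=13 new=(11,15) → add node 7 parent=6 cost=14
8. q=(11,11) nearest=5 d=0 → coincident, reject
9. q=(30,41) nearest=7 d=26 new=(13,17) → add node 8 parent=7 cost=16
10. q=(15,35) nearest=8 d=18 new=(15,19) → blocked by [14,24]×[9,18], reject
11. q=(19,12) nearest=6 d=6 new=(15,12) → blocked by [14,24]×[9,18], reject
12. q=(40,43) nearest=8 d=27 new=(15,19) → blocked by [14,24]×[9,18], reject
13. q=(9,43) nearest=8 d=26 new=(11,19) → add node 9 parent=8 cost=18
14. q=(34,22) nearest=6 d=21 new=(15,15) → blocked by [14,24]×[9,18], reject
15. q=(9,5) nearest=3 d=2 new=(9,5) → add node 10 parent=3 cost=8
16. q=(37,34) nearest=6 d=24 new=(15,15) → blocked by [14,24]×[9,18], reject
17. q=(36,16) nearest=6 d=23 new=(15,15) → blocked by [14,24]×[9,18], reject
18. q=(8,24) nearest=9 d=5 new=(9,21) → blocked by [0,9]×[18,28], reject
19. q=(27,11) nearest=6 d=14 new=(15,11) → blocked by [14,24]×[9,18], reject
20. q=(20,5) nearest=6 d=8 new=(15,11) → blocked by [14,24]×[9,18], reject
21. q=(33,23) nearest=6 d=20 new=(15,15) → blocked by [14,24]×[9,18], reject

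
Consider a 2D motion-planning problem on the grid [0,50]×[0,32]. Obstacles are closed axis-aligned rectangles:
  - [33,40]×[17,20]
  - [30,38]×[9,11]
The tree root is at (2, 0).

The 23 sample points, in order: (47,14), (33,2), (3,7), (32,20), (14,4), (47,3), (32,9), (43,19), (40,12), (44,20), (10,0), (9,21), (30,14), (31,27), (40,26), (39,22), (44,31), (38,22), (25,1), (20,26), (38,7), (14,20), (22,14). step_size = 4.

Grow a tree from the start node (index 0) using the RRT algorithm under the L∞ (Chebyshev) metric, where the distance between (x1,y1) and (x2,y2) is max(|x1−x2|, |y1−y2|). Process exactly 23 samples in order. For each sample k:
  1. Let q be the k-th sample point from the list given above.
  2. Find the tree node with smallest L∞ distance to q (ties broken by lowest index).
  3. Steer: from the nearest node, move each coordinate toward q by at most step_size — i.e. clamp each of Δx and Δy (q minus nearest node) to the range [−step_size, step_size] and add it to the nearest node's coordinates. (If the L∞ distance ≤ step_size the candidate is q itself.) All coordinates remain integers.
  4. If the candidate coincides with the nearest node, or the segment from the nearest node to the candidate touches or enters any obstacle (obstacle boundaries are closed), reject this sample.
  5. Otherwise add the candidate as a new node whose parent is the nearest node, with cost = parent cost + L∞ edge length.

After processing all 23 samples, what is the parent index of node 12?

Parent of node 12: 3

1. q=(47,14) nearest=0 d=45 new=(6,4) → add node 1 parent=0 cost=4
2. q=(33,2) nearest=1 d=27 new=(10,2) → add node 2 parent=1 cost=8
3. q=(3,7) nearest=1 d=3 new=(3,7) → add node 3 parent=1 cost=7
4. q=(32,20) nearest=2 d=22 new=(14,6) → add node 4 parent=2 cost=12
5. q=(14,4) nearest=4 d=2 new=(14,4) → add node 5 parent=4 cost=14
6. q=(47,3) nearest=4 d=33 new=(18,3) → add node 6 parent=4 cost=16
7. q=(32,9) nearest=6 d=14 new=(22,7) → add node 7 parent=6 cost=20
8. q=(43,19) nearest=7 d=21 new=(26,11) → add node 8 parent=7 cost=24
9. q=(40,12) nearest=8 d=14 new=(30,12) → add node 9 parent=8 cost=28
10. q=(44,20) nearest=9 d=14 new=(34,16) → add node 10 parent=9 cost=32
11. q=(10,0) nearest=2 d=2 new=(10,0) → add node 11 parent=2 cost=10
12. q=(9,21) nearest=3 d=14 new=(7,11) → add node 12 parent=3 cost=11
13. q=(30,14) nearest=9 d=2 new=(30,14) → add node 13 parent=9 cost=30
14. q=(31,27) nearest=10 d=11 new=(31,20) → blocked by [33,40]×[17,20], reject
15. q=(40,26) nearest=10 d=10 new=(38,20) → blocked by [33,40]×[17,20], reject
16. q=(39,22) nearest=10 d=6 new=(38,20) → blocked by [33,40]×[17,20], reject
17. q=(44,31) nearest=10 d=15 new=(38,20) → blocked by [33,40]×[17,20], reject
18. q=(38,22) nearest=10 d=6 new=(38,20) → blocked by [33,40]×[17,20], reject
19. q=(25,1) nearest=7 d=6 new=(25,3) → add node 14 parent=7 cost=24
20. q=(20,26) nearest=13 d=12 new=(26,18) → add node 15 parent=13 cost=34
21. q=(38,7) nearest=9 d=8 new=(34,8) → blocked by [30,38]×[9,11], reject
22. q=(14,20) nearest=12 d=9 new=(11,15) → add node 16 parent=12 cost=15
23. q=(22,14) nearest=8 d=4 new=(22,14) → add node 17 parent=8 cost=28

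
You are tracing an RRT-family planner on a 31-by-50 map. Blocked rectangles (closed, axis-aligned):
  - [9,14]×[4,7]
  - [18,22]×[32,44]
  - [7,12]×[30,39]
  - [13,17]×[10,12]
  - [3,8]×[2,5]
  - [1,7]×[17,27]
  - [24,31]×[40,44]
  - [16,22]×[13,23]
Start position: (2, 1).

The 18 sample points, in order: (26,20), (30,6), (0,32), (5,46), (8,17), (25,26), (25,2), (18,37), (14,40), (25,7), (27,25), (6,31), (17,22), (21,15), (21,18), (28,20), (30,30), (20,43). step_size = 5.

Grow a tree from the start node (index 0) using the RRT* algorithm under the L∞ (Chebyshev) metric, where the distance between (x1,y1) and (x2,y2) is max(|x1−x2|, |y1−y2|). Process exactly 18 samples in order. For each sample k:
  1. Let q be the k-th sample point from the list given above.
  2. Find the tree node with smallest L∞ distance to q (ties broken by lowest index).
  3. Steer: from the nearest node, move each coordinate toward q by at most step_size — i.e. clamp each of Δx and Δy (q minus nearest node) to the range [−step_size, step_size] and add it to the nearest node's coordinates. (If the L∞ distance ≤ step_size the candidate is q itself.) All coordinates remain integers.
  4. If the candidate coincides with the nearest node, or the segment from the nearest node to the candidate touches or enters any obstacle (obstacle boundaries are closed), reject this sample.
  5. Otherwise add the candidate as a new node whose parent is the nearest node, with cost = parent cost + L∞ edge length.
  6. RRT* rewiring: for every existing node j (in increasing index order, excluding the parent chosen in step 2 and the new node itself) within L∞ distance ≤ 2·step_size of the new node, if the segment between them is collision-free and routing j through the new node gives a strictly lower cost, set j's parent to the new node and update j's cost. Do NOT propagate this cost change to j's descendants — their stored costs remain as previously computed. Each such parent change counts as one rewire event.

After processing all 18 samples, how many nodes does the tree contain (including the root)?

Node count: 10

1. q=(26,20) nearest=0 d=24 new=(7,6) → blocked by [3,8]×[2,5], reject
2. q=(30,6) nearest=0 d=28 new=(7,6) → blocked by [3,8]×[2,5], reject
3. q=(0,32) nearest=0 d=31 new=(0,6) → add node 1 parent=0 cost=5
4. q=(5,46) nearest=1 d=40 new=(5,11) → add node 2 parent=1 cost=10
5. q=(8,17) nearest=2 d=6 new=(8,16) → add node 3 parent=2 cost=15
6. q=(25,26) nearest=3 d=17 new=(13,21) → add node 4 parent=3 cost=20
7. q=(25,2) nearest=3 d=17 new=(13,11) → blocked by [13,17]×[10,12], reject
8. q=(18,37) nearest=4 d=16 new=(18,26) → add node 5 parent=4 cost=25
9. q=(14,40) nearest=5 d=14 new=(14,31) → add node 6 parent=5 cost=30
10. q=(25,7) nearest=4 d=14 new=(18,16) → blocked by [16,22]×[13,23], reject
11. q=(27,25) nearest=5 d=9 new=(23,25) → add node 7 parent=5 cost=30
12. q=(6,31) nearest=6 d=8 new=(9,31) → blocked by [7,12]×[30,39], reject
13. q=(17,22) nearest=4 d=4 new=(17,22) → blocked by [16,22]×[13,23], reject
14. q=(21,15) nearest=4 d=8 new=(18,16) → blocked by [16,22]×[13,23], reject
15. q=(21,18) nearest=7 d=7 new=(21,20) → blocked by [16,22]×[13,23], reject
16. q=(28,20) nearest=7 d=5 new=(28,20) → add node 8 parent=7 cost=35
17. q=(30,30) nearest=7 d=7 new=(28,30) → add node 9 parent=7 cost=35
18. q=(20,43) nearest=6 d=12 new=(19,36) → blocked by [18,22]×[32,44], reject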